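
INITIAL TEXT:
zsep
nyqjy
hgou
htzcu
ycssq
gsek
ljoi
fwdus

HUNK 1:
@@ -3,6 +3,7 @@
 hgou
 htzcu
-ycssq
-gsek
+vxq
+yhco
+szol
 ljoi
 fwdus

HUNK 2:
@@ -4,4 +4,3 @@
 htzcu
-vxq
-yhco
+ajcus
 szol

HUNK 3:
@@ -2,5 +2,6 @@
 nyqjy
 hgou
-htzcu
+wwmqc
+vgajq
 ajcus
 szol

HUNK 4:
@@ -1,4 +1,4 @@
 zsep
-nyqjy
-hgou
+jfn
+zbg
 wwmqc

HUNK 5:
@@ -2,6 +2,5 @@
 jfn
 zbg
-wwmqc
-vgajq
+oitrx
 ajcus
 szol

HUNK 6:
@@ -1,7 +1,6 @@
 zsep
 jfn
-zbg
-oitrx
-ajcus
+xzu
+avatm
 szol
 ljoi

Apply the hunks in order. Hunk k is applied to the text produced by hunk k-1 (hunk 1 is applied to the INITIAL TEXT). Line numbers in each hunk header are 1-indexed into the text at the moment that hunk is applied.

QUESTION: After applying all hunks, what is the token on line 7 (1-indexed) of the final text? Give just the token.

Answer: fwdus

Derivation:
Hunk 1: at line 3 remove [ycssq,gsek] add [vxq,yhco,szol] -> 9 lines: zsep nyqjy hgou htzcu vxq yhco szol ljoi fwdus
Hunk 2: at line 4 remove [vxq,yhco] add [ajcus] -> 8 lines: zsep nyqjy hgou htzcu ajcus szol ljoi fwdus
Hunk 3: at line 2 remove [htzcu] add [wwmqc,vgajq] -> 9 lines: zsep nyqjy hgou wwmqc vgajq ajcus szol ljoi fwdus
Hunk 4: at line 1 remove [nyqjy,hgou] add [jfn,zbg] -> 9 lines: zsep jfn zbg wwmqc vgajq ajcus szol ljoi fwdus
Hunk 5: at line 2 remove [wwmqc,vgajq] add [oitrx] -> 8 lines: zsep jfn zbg oitrx ajcus szol ljoi fwdus
Hunk 6: at line 1 remove [zbg,oitrx,ajcus] add [xzu,avatm] -> 7 lines: zsep jfn xzu avatm szol ljoi fwdus
Final line 7: fwdus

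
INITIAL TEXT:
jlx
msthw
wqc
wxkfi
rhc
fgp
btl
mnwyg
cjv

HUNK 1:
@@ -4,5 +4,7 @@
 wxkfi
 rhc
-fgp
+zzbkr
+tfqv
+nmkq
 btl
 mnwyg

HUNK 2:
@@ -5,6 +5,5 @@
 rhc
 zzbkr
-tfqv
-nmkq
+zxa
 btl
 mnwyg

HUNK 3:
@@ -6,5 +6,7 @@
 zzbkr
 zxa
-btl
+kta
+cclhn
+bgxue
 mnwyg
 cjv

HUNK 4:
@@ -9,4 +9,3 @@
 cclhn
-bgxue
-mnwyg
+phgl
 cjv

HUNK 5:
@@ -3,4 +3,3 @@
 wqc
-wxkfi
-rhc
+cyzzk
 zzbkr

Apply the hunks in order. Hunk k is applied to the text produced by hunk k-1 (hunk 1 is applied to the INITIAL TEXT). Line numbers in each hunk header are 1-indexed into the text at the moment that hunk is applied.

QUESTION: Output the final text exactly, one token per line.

Hunk 1: at line 4 remove [fgp] add [zzbkr,tfqv,nmkq] -> 11 lines: jlx msthw wqc wxkfi rhc zzbkr tfqv nmkq btl mnwyg cjv
Hunk 2: at line 5 remove [tfqv,nmkq] add [zxa] -> 10 lines: jlx msthw wqc wxkfi rhc zzbkr zxa btl mnwyg cjv
Hunk 3: at line 6 remove [btl] add [kta,cclhn,bgxue] -> 12 lines: jlx msthw wqc wxkfi rhc zzbkr zxa kta cclhn bgxue mnwyg cjv
Hunk 4: at line 9 remove [bgxue,mnwyg] add [phgl] -> 11 lines: jlx msthw wqc wxkfi rhc zzbkr zxa kta cclhn phgl cjv
Hunk 5: at line 3 remove [wxkfi,rhc] add [cyzzk] -> 10 lines: jlx msthw wqc cyzzk zzbkr zxa kta cclhn phgl cjv

Answer: jlx
msthw
wqc
cyzzk
zzbkr
zxa
kta
cclhn
phgl
cjv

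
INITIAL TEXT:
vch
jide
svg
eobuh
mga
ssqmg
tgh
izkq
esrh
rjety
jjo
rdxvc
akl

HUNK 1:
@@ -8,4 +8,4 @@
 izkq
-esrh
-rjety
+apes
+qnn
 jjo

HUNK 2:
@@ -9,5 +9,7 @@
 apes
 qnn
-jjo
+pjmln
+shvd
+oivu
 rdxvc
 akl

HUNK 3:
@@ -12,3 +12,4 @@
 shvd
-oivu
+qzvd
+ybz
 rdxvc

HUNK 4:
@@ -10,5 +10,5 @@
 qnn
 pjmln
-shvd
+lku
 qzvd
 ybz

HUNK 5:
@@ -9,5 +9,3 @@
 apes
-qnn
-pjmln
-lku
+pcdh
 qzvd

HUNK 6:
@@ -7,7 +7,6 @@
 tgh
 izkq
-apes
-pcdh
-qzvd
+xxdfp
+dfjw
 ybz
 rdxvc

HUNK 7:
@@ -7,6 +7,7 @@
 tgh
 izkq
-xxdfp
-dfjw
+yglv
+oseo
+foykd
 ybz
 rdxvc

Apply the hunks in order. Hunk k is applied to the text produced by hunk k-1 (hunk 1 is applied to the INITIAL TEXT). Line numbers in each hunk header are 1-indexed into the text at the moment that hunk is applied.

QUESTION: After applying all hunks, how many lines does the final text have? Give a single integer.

Hunk 1: at line 8 remove [esrh,rjety] add [apes,qnn] -> 13 lines: vch jide svg eobuh mga ssqmg tgh izkq apes qnn jjo rdxvc akl
Hunk 2: at line 9 remove [jjo] add [pjmln,shvd,oivu] -> 15 lines: vch jide svg eobuh mga ssqmg tgh izkq apes qnn pjmln shvd oivu rdxvc akl
Hunk 3: at line 12 remove [oivu] add [qzvd,ybz] -> 16 lines: vch jide svg eobuh mga ssqmg tgh izkq apes qnn pjmln shvd qzvd ybz rdxvc akl
Hunk 4: at line 10 remove [shvd] add [lku] -> 16 lines: vch jide svg eobuh mga ssqmg tgh izkq apes qnn pjmln lku qzvd ybz rdxvc akl
Hunk 5: at line 9 remove [qnn,pjmln,lku] add [pcdh] -> 14 lines: vch jide svg eobuh mga ssqmg tgh izkq apes pcdh qzvd ybz rdxvc akl
Hunk 6: at line 7 remove [apes,pcdh,qzvd] add [xxdfp,dfjw] -> 13 lines: vch jide svg eobuh mga ssqmg tgh izkq xxdfp dfjw ybz rdxvc akl
Hunk 7: at line 7 remove [xxdfp,dfjw] add [yglv,oseo,foykd] -> 14 lines: vch jide svg eobuh mga ssqmg tgh izkq yglv oseo foykd ybz rdxvc akl
Final line count: 14

Answer: 14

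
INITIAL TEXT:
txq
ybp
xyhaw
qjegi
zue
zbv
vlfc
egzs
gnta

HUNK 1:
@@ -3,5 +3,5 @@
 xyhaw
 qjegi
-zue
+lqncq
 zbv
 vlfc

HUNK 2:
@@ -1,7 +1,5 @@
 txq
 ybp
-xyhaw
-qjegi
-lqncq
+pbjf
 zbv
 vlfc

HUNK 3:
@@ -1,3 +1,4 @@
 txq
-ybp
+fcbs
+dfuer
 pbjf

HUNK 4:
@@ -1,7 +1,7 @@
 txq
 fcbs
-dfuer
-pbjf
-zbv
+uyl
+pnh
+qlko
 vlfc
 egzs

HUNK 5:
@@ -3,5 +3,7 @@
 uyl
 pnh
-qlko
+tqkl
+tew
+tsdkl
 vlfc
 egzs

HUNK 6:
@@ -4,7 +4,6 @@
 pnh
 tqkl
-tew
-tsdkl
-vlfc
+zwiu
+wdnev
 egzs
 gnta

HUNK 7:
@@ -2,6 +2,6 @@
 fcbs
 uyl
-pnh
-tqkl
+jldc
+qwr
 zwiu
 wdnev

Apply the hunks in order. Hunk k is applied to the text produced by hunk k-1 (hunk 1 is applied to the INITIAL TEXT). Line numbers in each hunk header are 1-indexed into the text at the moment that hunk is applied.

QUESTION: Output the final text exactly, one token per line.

Hunk 1: at line 3 remove [zue] add [lqncq] -> 9 lines: txq ybp xyhaw qjegi lqncq zbv vlfc egzs gnta
Hunk 2: at line 1 remove [xyhaw,qjegi,lqncq] add [pbjf] -> 7 lines: txq ybp pbjf zbv vlfc egzs gnta
Hunk 3: at line 1 remove [ybp] add [fcbs,dfuer] -> 8 lines: txq fcbs dfuer pbjf zbv vlfc egzs gnta
Hunk 4: at line 1 remove [dfuer,pbjf,zbv] add [uyl,pnh,qlko] -> 8 lines: txq fcbs uyl pnh qlko vlfc egzs gnta
Hunk 5: at line 3 remove [qlko] add [tqkl,tew,tsdkl] -> 10 lines: txq fcbs uyl pnh tqkl tew tsdkl vlfc egzs gnta
Hunk 6: at line 4 remove [tew,tsdkl,vlfc] add [zwiu,wdnev] -> 9 lines: txq fcbs uyl pnh tqkl zwiu wdnev egzs gnta
Hunk 7: at line 2 remove [pnh,tqkl] add [jldc,qwr] -> 9 lines: txq fcbs uyl jldc qwr zwiu wdnev egzs gnta

Answer: txq
fcbs
uyl
jldc
qwr
zwiu
wdnev
egzs
gnta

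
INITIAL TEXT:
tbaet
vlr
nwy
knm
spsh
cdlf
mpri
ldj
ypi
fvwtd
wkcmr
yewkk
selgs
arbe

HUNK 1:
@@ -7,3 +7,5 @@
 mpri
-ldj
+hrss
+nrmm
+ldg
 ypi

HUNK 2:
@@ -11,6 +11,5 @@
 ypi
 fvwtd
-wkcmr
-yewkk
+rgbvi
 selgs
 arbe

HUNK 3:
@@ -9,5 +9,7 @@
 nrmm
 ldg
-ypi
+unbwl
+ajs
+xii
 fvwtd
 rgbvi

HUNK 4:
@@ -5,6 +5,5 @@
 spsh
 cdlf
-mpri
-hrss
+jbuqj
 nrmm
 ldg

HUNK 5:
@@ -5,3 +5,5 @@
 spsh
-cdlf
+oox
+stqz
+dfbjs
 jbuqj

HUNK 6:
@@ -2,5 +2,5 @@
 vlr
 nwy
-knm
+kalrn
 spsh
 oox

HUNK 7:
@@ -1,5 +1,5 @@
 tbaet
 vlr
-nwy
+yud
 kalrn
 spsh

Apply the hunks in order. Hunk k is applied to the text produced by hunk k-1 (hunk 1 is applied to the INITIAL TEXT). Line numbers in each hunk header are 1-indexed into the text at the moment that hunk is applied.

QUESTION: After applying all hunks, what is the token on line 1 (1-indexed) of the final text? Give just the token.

Hunk 1: at line 7 remove [ldj] add [hrss,nrmm,ldg] -> 16 lines: tbaet vlr nwy knm spsh cdlf mpri hrss nrmm ldg ypi fvwtd wkcmr yewkk selgs arbe
Hunk 2: at line 11 remove [wkcmr,yewkk] add [rgbvi] -> 15 lines: tbaet vlr nwy knm spsh cdlf mpri hrss nrmm ldg ypi fvwtd rgbvi selgs arbe
Hunk 3: at line 9 remove [ypi] add [unbwl,ajs,xii] -> 17 lines: tbaet vlr nwy knm spsh cdlf mpri hrss nrmm ldg unbwl ajs xii fvwtd rgbvi selgs arbe
Hunk 4: at line 5 remove [mpri,hrss] add [jbuqj] -> 16 lines: tbaet vlr nwy knm spsh cdlf jbuqj nrmm ldg unbwl ajs xii fvwtd rgbvi selgs arbe
Hunk 5: at line 5 remove [cdlf] add [oox,stqz,dfbjs] -> 18 lines: tbaet vlr nwy knm spsh oox stqz dfbjs jbuqj nrmm ldg unbwl ajs xii fvwtd rgbvi selgs arbe
Hunk 6: at line 2 remove [knm] add [kalrn] -> 18 lines: tbaet vlr nwy kalrn spsh oox stqz dfbjs jbuqj nrmm ldg unbwl ajs xii fvwtd rgbvi selgs arbe
Hunk 7: at line 1 remove [nwy] add [yud] -> 18 lines: tbaet vlr yud kalrn spsh oox stqz dfbjs jbuqj nrmm ldg unbwl ajs xii fvwtd rgbvi selgs arbe
Final line 1: tbaet

Answer: tbaet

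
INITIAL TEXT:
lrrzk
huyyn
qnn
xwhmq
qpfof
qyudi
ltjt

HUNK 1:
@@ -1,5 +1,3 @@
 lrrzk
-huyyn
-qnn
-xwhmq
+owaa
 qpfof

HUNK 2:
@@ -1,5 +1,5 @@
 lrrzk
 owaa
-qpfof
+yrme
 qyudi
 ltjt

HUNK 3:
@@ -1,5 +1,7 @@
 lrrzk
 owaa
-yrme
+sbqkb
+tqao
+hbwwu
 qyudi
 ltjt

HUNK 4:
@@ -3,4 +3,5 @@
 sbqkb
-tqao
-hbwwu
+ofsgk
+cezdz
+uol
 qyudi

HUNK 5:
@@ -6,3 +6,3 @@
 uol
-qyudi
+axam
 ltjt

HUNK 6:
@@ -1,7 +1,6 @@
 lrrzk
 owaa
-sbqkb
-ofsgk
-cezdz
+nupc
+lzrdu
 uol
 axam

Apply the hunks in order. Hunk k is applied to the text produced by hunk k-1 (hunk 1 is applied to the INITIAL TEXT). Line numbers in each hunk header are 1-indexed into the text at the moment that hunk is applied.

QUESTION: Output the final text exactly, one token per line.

Answer: lrrzk
owaa
nupc
lzrdu
uol
axam
ltjt

Derivation:
Hunk 1: at line 1 remove [huyyn,qnn,xwhmq] add [owaa] -> 5 lines: lrrzk owaa qpfof qyudi ltjt
Hunk 2: at line 1 remove [qpfof] add [yrme] -> 5 lines: lrrzk owaa yrme qyudi ltjt
Hunk 3: at line 1 remove [yrme] add [sbqkb,tqao,hbwwu] -> 7 lines: lrrzk owaa sbqkb tqao hbwwu qyudi ltjt
Hunk 4: at line 3 remove [tqao,hbwwu] add [ofsgk,cezdz,uol] -> 8 lines: lrrzk owaa sbqkb ofsgk cezdz uol qyudi ltjt
Hunk 5: at line 6 remove [qyudi] add [axam] -> 8 lines: lrrzk owaa sbqkb ofsgk cezdz uol axam ltjt
Hunk 6: at line 1 remove [sbqkb,ofsgk,cezdz] add [nupc,lzrdu] -> 7 lines: lrrzk owaa nupc lzrdu uol axam ltjt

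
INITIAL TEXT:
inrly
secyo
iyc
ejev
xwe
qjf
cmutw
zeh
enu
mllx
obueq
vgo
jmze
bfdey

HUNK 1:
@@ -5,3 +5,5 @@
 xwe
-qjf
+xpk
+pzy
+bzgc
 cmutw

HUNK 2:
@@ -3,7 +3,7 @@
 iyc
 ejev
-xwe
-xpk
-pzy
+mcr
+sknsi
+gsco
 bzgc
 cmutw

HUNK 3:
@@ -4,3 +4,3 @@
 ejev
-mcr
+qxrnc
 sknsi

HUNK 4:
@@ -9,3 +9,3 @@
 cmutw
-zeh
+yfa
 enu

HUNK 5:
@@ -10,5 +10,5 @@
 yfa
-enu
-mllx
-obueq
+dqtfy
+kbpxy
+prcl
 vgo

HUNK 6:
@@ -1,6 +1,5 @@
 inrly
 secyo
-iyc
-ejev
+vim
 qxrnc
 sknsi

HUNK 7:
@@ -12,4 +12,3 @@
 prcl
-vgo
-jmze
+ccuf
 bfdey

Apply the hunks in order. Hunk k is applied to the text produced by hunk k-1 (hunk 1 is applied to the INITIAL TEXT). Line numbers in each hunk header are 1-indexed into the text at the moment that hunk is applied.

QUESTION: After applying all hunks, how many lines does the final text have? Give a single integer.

Answer: 14

Derivation:
Hunk 1: at line 5 remove [qjf] add [xpk,pzy,bzgc] -> 16 lines: inrly secyo iyc ejev xwe xpk pzy bzgc cmutw zeh enu mllx obueq vgo jmze bfdey
Hunk 2: at line 3 remove [xwe,xpk,pzy] add [mcr,sknsi,gsco] -> 16 lines: inrly secyo iyc ejev mcr sknsi gsco bzgc cmutw zeh enu mllx obueq vgo jmze bfdey
Hunk 3: at line 4 remove [mcr] add [qxrnc] -> 16 lines: inrly secyo iyc ejev qxrnc sknsi gsco bzgc cmutw zeh enu mllx obueq vgo jmze bfdey
Hunk 4: at line 9 remove [zeh] add [yfa] -> 16 lines: inrly secyo iyc ejev qxrnc sknsi gsco bzgc cmutw yfa enu mllx obueq vgo jmze bfdey
Hunk 5: at line 10 remove [enu,mllx,obueq] add [dqtfy,kbpxy,prcl] -> 16 lines: inrly secyo iyc ejev qxrnc sknsi gsco bzgc cmutw yfa dqtfy kbpxy prcl vgo jmze bfdey
Hunk 6: at line 1 remove [iyc,ejev] add [vim] -> 15 lines: inrly secyo vim qxrnc sknsi gsco bzgc cmutw yfa dqtfy kbpxy prcl vgo jmze bfdey
Hunk 7: at line 12 remove [vgo,jmze] add [ccuf] -> 14 lines: inrly secyo vim qxrnc sknsi gsco bzgc cmutw yfa dqtfy kbpxy prcl ccuf bfdey
Final line count: 14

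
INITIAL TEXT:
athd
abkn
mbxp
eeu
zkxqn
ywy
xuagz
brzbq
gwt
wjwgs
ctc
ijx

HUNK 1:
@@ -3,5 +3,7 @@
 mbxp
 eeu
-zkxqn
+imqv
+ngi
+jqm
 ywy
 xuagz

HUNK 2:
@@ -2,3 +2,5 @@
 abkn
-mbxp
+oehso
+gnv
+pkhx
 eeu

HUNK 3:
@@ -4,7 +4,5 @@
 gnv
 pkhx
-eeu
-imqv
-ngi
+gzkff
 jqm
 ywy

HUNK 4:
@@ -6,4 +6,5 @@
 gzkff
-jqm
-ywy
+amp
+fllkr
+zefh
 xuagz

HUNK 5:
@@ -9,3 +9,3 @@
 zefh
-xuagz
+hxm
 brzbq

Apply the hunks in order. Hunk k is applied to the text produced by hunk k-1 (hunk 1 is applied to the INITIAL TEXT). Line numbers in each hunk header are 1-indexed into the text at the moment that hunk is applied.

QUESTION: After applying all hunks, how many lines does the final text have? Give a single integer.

Answer: 15

Derivation:
Hunk 1: at line 3 remove [zkxqn] add [imqv,ngi,jqm] -> 14 lines: athd abkn mbxp eeu imqv ngi jqm ywy xuagz brzbq gwt wjwgs ctc ijx
Hunk 2: at line 2 remove [mbxp] add [oehso,gnv,pkhx] -> 16 lines: athd abkn oehso gnv pkhx eeu imqv ngi jqm ywy xuagz brzbq gwt wjwgs ctc ijx
Hunk 3: at line 4 remove [eeu,imqv,ngi] add [gzkff] -> 14 lines: athd abkn oehso gnv pkhx gzkff jqm ywy xuagz brzbq gwt wjwgs ctc ijx
Hunk 4: at line 6 remove [jqm,ywy] add [amp,fllkr,zefh] -> 15 lines: athd abkn oehso gnv pkhx gzkff amp fllkr zefh xuagz brzbq gwt wjwgs ctc ijx
Hunk 5: at line 9 remove [xuagz] add [hxm] -> 15 lines: athd abkn oehso gnv pkhx gzkff amp fllkr zefh hxm brzbq gwt wjwgs ctc ijx
Final line count: 15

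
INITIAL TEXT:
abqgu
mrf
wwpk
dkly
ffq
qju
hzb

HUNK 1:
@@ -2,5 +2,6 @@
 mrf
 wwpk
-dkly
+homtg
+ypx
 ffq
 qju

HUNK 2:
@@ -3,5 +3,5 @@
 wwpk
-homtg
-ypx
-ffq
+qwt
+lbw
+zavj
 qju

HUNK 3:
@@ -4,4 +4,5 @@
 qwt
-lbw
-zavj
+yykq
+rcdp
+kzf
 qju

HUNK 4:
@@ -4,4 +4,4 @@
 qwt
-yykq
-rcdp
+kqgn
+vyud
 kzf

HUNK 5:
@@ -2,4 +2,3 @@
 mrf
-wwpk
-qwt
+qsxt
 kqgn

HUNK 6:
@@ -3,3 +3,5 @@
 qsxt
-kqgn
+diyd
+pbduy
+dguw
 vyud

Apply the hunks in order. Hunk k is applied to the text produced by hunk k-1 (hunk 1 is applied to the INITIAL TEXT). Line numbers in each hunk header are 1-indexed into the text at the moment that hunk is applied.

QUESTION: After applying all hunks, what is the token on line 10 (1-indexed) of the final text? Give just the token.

Answer: hzb

Derivation:
Hunk 1: at line 2 remove [dkly] add [homtg,ypx] -> 8 lines: abqgu mrf wwpk homtg ypx ffq qju hzb
Hunk 2: at line 3 remove [homtg,ypx,ffq] add [qwt,lbw,zavj] -> 8 lines: abqgu mrf wwpk qwt lbw zavj qju hzb
Hunk 3: at line 4 remove [lbw,zavj] add [yykq,rcdp,kzf] -> 9 lines: abqgu mrf wwpk qwt yykq rcdp kzf qju hzb
Hunk 4: at line 4 remove [yykq,rcdp] add [kqgn,vyud] -> 9 lines: abqgu mrf wwpk qwt kqgn vyud kzf qju hzb
Hunk 5: at line 2 remove [wwpk,qwt] add [qsxt] -> 8 lines: abqgu mrf qsxt kqgn vyud kzf qju hzb
Hunk 6: at line 3 remove [kqgn] add [diyd,pbduy,dguw] -> 10 lines: abqgu mrf qsxt diyd pbduy dguw vyud kzf qju hzb
Final line 10: hzb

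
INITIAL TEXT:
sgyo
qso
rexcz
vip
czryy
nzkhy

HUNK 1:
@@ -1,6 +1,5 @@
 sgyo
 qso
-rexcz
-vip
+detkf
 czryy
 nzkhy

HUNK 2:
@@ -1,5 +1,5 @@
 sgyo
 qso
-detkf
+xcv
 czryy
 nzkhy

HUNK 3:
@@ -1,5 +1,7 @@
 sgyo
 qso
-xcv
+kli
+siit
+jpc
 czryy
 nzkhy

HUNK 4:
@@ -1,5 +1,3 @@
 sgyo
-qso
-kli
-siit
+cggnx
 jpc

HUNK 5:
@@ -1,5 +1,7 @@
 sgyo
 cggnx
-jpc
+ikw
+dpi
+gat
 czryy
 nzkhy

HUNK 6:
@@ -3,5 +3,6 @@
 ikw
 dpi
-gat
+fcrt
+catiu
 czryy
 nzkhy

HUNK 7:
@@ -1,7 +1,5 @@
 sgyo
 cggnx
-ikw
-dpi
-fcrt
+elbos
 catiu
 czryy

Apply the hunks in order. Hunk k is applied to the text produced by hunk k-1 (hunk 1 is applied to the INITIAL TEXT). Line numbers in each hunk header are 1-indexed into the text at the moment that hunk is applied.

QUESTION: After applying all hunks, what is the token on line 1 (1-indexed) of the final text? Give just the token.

Answer: sgyo

Derivation:
Hunk 1: at line 1 remove [rexcz,vip] add [detkf] -> 5 lines: sgyo qso detkf czryy nzkhy
Hunk 2: at line 1 remove [detkf] add [xcv] -> 5 lines: sgyo qso xcv czryy nzkhy
Hunk 3: at line 1 remove [xcv] add [kli,siit,jpc] -> 7 lines: sgyo qso kli siit jpc czryy nzkhy
Hunk 4: at line 1 remove [qso,kli,siit] add [cggnx] -> 5 lines: sgyo cggnx jpc czryy nzkhy
Hunk 5: at line 1 remove [jpc] add [ikw,dpi,gat] -> 7 lines: sgyo cggnx ikw dpi gat czryy nzkhy
Hunk 6: at line 3 remove [gat] add [fcrt,catiu] -> 8 lines: sgyo cggnx ikw dpi fcrt catiu czryy nzkhy
Hunk 7: at line 1 remove [ikw,dpi,fcrt] add [elbos] -> 6 lines: sgyo cggnx elbos catiu czryy nzkhy
Final line 1: sgyo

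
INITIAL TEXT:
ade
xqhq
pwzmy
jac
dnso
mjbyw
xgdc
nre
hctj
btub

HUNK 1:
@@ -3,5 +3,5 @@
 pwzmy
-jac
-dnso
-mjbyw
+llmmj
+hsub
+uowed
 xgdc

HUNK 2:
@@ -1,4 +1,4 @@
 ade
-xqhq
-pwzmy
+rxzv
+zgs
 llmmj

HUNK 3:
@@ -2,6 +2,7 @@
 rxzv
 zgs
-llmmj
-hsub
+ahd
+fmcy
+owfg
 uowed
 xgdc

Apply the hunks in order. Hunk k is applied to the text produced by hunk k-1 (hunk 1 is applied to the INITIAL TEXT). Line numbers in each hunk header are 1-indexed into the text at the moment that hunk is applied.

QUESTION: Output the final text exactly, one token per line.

Answer: ade
rxzv
zgs
ahd
fmcy
owfg
uowed
xgdc
nre
hctj
btub

Derivation:
Hunk 1: at line 3 remove [jac,dnso,mjbyw] add [llmmj,hsub,uowed] -> 10 lines: ade xqhq pwzmy llmmj hsub uowed xgdc nre hctj btub
Hunk 2: at line 1 remove [xqhq,pwzmy] add [rxzv,zgs] -> 10 lines: ade rxzv zgs llmmj hsub uowed xgdc nre hctj btub
Hunk 3: at line 2 remove [llmmj,hsub] add [ahd,fmcy,owfg] -> 11 lines: ade rxzv zgs ahd fmcy owfg uowed xgdc nre hctj btub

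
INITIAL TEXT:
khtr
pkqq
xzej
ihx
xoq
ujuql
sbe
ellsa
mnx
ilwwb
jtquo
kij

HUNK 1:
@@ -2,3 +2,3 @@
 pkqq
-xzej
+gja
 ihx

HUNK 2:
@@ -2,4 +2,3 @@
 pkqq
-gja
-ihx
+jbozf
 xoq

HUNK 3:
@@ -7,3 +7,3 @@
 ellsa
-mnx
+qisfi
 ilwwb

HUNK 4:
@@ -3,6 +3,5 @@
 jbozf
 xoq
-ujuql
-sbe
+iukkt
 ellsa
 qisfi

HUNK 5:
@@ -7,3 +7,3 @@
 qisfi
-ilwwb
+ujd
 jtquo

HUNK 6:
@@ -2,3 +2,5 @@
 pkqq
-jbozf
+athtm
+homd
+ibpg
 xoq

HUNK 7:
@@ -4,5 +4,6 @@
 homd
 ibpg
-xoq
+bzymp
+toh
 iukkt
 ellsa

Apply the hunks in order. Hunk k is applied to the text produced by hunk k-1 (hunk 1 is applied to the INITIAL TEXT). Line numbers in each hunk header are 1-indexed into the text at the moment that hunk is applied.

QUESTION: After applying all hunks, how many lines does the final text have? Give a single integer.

Hunk 1: at line 2 remove [xzej] add [gja] -> 12 lines: khtr pkqq gja ihx xoq ujuql sbe ellsa mnx ilwwb jtquo kij
Hunk 2: at line 2 remove [gja,ihx] add [jbozf] -> 11 lines: khtr pkqq jbozf xoq ujuql sbe ellsa mnx ilwwb jtquo kij
Hunk 3: at line 7 remove [mnx] add [qisfi] -> 11 lines: khtr pkqq jbozf xoq ujuql sbe ellsa qisfi ilwwb jtquo kij
Hunk 4: at line 3 remove [ujuql,sbe] add [iukkt] -> 10 lines: khtr pkqq jbozf xoq iukkt ellsa qisfi ilwwb jtquo kij
Hunk 5: at line 7 remove [ilwwb] add [ujd] -> 10 lines: khtr pkqq jbozf xoq iukkt ellsa qisfi ujd jtquo kij
Hunk 6: at line 2 remove [jbozf] add [athtm,homd,ibpg] -> 12 lines: khtr pkqq athtm homd ibpg xoq iukkt ellsa qisfi ujd jtquo kij
Hunk 7: at line 4 remove [xoq] add [bzymp,toh] -> 13 lines: khtr pkqq athtm homd ibpg bzymp toh iukkt ellsa qisfi ujd jtquo kij
Final line count: 13

Answer: 13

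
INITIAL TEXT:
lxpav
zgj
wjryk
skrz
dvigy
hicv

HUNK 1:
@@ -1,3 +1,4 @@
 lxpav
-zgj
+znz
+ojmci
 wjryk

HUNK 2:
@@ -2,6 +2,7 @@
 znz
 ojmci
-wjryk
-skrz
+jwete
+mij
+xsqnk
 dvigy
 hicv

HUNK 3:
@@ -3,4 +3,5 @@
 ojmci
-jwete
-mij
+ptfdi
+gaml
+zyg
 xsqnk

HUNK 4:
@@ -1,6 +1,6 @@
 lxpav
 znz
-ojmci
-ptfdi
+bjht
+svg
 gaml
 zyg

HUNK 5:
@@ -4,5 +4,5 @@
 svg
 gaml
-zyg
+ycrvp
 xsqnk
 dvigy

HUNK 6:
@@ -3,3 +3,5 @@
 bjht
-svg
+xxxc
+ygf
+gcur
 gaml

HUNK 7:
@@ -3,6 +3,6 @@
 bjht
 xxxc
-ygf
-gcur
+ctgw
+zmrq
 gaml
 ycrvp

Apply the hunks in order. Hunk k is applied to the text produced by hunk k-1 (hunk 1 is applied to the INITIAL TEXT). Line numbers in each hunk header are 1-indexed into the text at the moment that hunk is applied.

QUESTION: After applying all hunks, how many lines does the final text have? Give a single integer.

Answer: 11

Derivation:
Hunk 1: at line 1 remove [zgj] add [znz,ojmci] -> 7 lines: lxpav znz ojmci wjryk skrz dvigy hicv
Hunk 2: at line 2 remove [wjryk,skrz] add [jwete,mij,xsqnk] -> 8 lines: lxpav znz ojmci jwete mij xsqnk dvigy hicv
Hunk 3: at line 3 remove [jwete,mij] add [ptfdi,gaml,zyg] -> 9 lines: lxpav znz ojmci ptfdi gaml zyg xsqnk dvigy hicv
Hunk 4: at line 1 remove [ojmci,ptfdi] add [bjht,svg] -> 9 lines: lxpav znz bjht svg gaml zyg xsqnk dvigy hicv
Hunk 5: at line 4 remove [zyg] add [ycrvp] -> 9 lines: lxpav znz bjht svg gaml ycrvp xsqnk dvigy hicv
Hunk 6: at line 3 remove [svg] add [xxxc,ygf,gcur] -> 11 lines: lxpav znz bjht xxxc ygf gcur gaml ycrvp xsqnk dvigy hicv
Hunk 7: at line 3 remove [ygf,gcur] add [ctgw,zmrq] -> 11 lines: lxpav znz bjht xxxc ctgw zmrq gaml ycrvp xsqnk dvigy hicv
Final line count: 11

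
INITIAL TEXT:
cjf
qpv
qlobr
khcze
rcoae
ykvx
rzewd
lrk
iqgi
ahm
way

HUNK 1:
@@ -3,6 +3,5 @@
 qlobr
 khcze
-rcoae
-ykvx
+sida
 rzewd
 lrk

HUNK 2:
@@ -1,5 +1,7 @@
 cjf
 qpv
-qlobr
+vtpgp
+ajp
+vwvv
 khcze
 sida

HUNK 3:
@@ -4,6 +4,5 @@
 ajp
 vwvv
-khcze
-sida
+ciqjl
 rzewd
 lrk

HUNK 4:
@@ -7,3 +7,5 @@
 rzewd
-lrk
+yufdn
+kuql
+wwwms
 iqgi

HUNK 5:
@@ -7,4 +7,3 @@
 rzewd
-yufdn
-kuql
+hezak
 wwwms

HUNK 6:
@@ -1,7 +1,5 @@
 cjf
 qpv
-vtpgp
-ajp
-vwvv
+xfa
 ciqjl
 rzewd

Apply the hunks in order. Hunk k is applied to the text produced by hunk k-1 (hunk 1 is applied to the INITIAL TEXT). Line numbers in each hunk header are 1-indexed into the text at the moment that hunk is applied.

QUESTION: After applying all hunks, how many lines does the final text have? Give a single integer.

Hunk 1: at line 3 remove [rcoae,ykvx] add [sida] -> 10 lines: cjf qpv qlobr khcze sida rzewd lrk iqgi ahm way
Hunk 2: at line 1 remove [qlobr] add [vtpgp,ajp,vwvv] -> 12 lines: cjf qpv vtpgp ajp vwvv khcze sida rzewd lrk iqgi ahm way
Hunk 3: at line 4 remove [khcze,sida] add [ciqjl] -> 11 lines: cjf qpv vtpgp ajp vwvv ciqjl rzewd lrk iqgi ahm way
Hunk 4: at line 7 remove [lrk] add [yufdn,kuql,wwwms] -> 13 lines: cjf qpv vtpgp ajp vwvv ciqjl rzewd yufdn kuql wwwms iqgi ahm way
Hunk 5: at line 7 remove [yufdn,kuql] add [hezak] -> 12 lines: cjf qpv vtpgp ajp vwvv ciqjl rzewd hezak wwwms iqgi ahm way
Hunk 6: at line 1 remove [vtpgp,ajp,vwvv] add [xfa] -> 10 lines: cjf qpv xfa ciqjl rzewd hezak wwwms iqgi ahm way
Final line count: 10

Answer: 10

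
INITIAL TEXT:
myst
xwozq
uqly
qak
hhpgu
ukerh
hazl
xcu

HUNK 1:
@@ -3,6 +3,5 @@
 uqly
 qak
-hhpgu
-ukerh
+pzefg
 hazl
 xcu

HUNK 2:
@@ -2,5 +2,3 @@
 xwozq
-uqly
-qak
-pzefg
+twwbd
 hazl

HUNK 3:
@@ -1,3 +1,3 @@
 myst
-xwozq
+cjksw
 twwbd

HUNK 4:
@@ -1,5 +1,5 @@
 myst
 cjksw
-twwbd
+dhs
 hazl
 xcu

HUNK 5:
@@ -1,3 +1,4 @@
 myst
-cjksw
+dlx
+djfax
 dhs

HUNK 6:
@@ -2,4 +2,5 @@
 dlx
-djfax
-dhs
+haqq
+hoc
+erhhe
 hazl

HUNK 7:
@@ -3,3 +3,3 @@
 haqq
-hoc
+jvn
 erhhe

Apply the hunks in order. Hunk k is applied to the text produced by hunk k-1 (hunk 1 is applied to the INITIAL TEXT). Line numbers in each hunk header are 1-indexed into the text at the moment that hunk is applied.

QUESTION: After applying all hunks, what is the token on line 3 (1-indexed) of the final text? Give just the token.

Answer: haqq

Derivation:
Hunk 1: at line 3 remove [hhpgu,ukerh] add [pzefg] -> 7 lines: myst xwozq uqly qak pzefg hazl xcu
Hunk 2: at line 2 remove [uqly,qak,pzefg] add [twwbd] -> 5 lines: myst xwozq twwbd hazl xcu
Hunk 3: at line 1 remove [xwozq] add [cjksw] -> 5 lines: myst cjksw twwbd hazl xcu
Hunk 4: at line 1 remove [twwbd] add [dhs] -> 5 lines: myst cjksw dhs hazl xcu
Hunk 5: at line 1 remove [cjksw] add [dlx,djfax] -> 6 lines: myst dlx djfax dhs hazl xcu
Hunk 6: at line 2 remove [djfax,dhs] add [haqq,hoc,erhhe] -> 7 lines: myst dlx haqq hoc erhhe hazl xcu
Hunk 7: at line 3 remove [hoc] add [jvn] -> 7 lines: myst dlx haqq jvn erhhe hazl xcu
Final line 3: haqq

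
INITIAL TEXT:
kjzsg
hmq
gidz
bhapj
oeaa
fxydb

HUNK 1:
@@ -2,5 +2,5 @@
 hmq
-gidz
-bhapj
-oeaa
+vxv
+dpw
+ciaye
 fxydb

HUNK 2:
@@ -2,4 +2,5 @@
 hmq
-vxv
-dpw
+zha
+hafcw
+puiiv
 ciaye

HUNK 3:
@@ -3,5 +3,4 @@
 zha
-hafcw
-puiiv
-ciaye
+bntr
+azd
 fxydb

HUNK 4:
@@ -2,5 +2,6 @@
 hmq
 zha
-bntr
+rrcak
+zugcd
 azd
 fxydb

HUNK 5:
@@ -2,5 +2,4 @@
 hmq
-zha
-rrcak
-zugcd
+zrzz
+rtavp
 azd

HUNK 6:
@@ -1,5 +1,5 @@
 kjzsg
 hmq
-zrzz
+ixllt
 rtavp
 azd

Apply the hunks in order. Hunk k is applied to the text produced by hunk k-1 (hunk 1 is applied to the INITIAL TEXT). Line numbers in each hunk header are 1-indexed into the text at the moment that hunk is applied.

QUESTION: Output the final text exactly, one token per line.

Hunk 1: at line 2 remove [gidz,bhapj,oeaa] add [vxv,dpw,ciaye] -> 6 lines: kjzsg hmq vxv dpw ciaye fxydb
Hunk 2: at line 2 remove [vxv,dpw] add [zha,hafcw,puiiv] -> 7 lines: kjzsg hmq zha hafcw puiiv ciaye fxydb
Hunk 3: at line 3 remove [hafcw,puiiv,ciaye] add [bntr,azd] -> 6 lines: kjzsg hmq zha bntr azd fxydb
Hunk 4: at line 2 remove [bntr] add [rrcak,zugcd] -> 7 lines: kjzsg hmq zha rrcak zugcd azd fxydb
Hunk 5: at line 2 remove [zha,rrcak,zugcd] add [zrzz,rtavp] -> 6 lines: kjzsg hmq zrzz rtavp azd fxydb
Hunk 6: at line 1 remove [zrzz] add [ixllt] -> 6 lines: kjzsg hmq ixllt rtavp azd fxydb

Answer: kjzsg
hmq
ixllt
rtavp
azd
fxydb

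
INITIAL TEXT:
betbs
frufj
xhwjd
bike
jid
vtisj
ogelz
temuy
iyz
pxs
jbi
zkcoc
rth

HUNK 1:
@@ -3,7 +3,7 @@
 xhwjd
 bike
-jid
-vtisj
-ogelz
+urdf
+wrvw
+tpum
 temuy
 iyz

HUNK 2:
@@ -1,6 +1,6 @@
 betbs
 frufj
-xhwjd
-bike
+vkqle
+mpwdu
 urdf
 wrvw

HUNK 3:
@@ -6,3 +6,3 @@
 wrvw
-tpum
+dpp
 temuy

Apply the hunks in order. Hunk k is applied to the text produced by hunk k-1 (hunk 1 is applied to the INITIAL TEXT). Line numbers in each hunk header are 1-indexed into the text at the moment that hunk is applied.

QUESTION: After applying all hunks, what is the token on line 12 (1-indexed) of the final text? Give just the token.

Answer: zkcoc

Derivation:
Hunk 1: at line 3 remove [jid,vtisj,ogelz] add [urdf,wrvw,tpum] -> 13 lines: betbs frufj xhwjd bike urdf wrvw tpum temuy iyz pxs jbi zkcoc rth
Hunk 2: at line 1 remove [xhwjd,bike] add [vkqle,mpwdu] -> 13 lines: betbs frufj vkqle mpwdu urdf wrvw tpum temuy iyz pxs jbi zkcoc rth
Hunk 3: at line 6 remove [tpum] add [dpp] -> 13 lines: betbs frufj vkqle mpwdu urdf wrvw dpp temuy iyz pxs jbi zkcoc rth
Final line 12: zkcoc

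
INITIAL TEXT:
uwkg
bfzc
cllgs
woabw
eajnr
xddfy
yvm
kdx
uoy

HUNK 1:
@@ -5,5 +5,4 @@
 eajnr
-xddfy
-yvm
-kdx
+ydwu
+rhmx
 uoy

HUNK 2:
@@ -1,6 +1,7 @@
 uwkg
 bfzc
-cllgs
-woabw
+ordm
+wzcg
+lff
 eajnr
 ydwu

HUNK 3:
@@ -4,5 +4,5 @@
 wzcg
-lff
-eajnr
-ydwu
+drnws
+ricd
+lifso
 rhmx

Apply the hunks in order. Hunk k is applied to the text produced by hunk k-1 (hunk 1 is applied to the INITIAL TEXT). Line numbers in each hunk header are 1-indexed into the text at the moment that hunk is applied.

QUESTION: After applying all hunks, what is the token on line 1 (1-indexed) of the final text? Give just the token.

Hunk 1: at line 5 remove [xddfy,yvm,kdx] add [ydwu,rhmx] -> 8 lines: uwkg bfzc cllgs woabw eajnr ydwu rhmx uoy
Hunk 2: at line 1 remove [cllgs,woabw] add [ordm,wzcg,lff] -> 9 lines: uwkg bfzc ordm wzcg lff eajnr ydwu rhmx uoy
Hunk 3: at line 4 remove [lff,eajnr,ydwu] add [drnws,ricd,lifso] -> 9 lines: uwkg bfzc ordm wzcg drnws ricd lifso rhmx uoy
Final line 1: uwkg

Answer: uwkg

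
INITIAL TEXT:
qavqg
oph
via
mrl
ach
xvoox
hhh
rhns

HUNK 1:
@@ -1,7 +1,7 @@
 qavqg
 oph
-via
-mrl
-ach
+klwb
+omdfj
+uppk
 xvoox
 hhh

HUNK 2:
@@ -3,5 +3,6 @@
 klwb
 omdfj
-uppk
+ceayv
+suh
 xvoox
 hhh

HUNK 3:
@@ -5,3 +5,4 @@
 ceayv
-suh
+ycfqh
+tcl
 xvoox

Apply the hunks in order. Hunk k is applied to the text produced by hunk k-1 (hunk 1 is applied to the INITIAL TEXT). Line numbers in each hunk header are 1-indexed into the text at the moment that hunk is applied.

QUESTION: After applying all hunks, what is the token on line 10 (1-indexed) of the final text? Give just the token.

Hunk 1: at line 1 remove [via,mrl,ach] add [klwb,omdfj,uppk] -> 8 lines: qavqg oph klwb omdfj uppk xvoox hhh rhns
Hunk 2: at line 3 remove [uppk] add [ceayv,suh] -> 9 lines: qavqg oph klwb omdfj ceayv suh xvoox hhh rhns
Hunk 3: at line 5 remove [suh] add [ycfqh,tcl] -> 10 lines: qavqg oph klwb omdfj ceayv ycfqh tcl xvoox hhh rhns
Final line 10: rhns

Answer: rhns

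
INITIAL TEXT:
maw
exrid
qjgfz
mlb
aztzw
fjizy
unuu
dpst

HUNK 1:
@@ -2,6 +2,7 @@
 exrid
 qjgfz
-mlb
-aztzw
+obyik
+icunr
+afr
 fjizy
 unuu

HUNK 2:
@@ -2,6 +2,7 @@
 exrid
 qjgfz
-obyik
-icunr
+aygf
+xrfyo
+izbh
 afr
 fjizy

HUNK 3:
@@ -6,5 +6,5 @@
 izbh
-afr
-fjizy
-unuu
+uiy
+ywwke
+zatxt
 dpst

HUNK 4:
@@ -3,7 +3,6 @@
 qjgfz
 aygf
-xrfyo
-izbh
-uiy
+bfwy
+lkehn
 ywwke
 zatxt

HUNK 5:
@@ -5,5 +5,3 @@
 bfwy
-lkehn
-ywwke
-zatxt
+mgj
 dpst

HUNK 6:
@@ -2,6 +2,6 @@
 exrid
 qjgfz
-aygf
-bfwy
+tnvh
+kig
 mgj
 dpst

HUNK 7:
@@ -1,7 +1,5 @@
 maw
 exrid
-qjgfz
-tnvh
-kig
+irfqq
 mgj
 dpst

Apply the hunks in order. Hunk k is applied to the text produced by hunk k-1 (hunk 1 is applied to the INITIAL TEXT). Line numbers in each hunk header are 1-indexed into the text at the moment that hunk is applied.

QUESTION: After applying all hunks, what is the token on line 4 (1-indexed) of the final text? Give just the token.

Hunk 1: at line 2 remove [mlb,aztzw] add [obyik,icunr,afr] -> 9 lines: maw exrid qjgfz obyik icunr afr fjizy unuu dpst
Hunk 2: at line 2 remove [obyik,icunr] add [aygf,xrfyo,izbh] -> 10 lines: maw exrid qjgfz aygf xrfyo izbh afr fjizy unuu dpst
Hunk 3: at line 6 remove [afr,fjizy,unuu] add [uiy,ywwke,zatxt] -> 10 lines: maw exrid qjgfz aygf xrfyo izbh uiy ywwke zatxt dpst
Hunk 4: at line 3 remove [xrfyo,izbh,uiy] add [bfwy,lkehn] -> 9 lines: maw exrid qjgfz aygf bfwy lkehn ywwke zatxt dpst
Hunk 5: at line 5 remove [lkehn,ywwke,zatxt] add [mgj] -> 7 lines: maw exrid qjgfz aygf bfwy mgj dpst
Hunk 6: at line 2 remove [aygf,bfwy] add [tnvh,kig] -> 7 lines: maw exrid qjgfz tnvh kig mgj dpst
Hunk 7: at line 1 remove [qjgfz,tnvh,kig] add [irfqq] -> 5 lines: maw exrid irfqq mgj dpst
Final line 4: mgj

Answer: mgj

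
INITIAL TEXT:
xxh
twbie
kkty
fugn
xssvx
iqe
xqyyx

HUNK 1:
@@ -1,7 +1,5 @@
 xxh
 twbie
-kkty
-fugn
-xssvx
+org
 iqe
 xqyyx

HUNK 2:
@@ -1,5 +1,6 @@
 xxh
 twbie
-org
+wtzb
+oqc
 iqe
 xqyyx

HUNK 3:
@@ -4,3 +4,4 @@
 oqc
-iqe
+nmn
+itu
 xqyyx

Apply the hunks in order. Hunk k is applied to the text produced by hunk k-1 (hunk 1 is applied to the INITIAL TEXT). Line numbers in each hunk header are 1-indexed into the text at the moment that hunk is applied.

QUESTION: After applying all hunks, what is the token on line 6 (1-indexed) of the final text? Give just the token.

Hunk 1: at line 1 remove [kkty,fugn,xssvx] add [org] -> 5 lines: xxh twbie org iqe xqyyx
Hunk 2: at line 1 remove [org] add [wtzb,oqc] -> 6 lines: xxh twbie wtzb oqc iqe xqyyx
Hunk 3: at line 4 remove [iqe] add [nmn,itu] -> 7 lines: xxh twbie wtzb oqc nmn itu xqyyx
Final line 6: itu

Answer: itu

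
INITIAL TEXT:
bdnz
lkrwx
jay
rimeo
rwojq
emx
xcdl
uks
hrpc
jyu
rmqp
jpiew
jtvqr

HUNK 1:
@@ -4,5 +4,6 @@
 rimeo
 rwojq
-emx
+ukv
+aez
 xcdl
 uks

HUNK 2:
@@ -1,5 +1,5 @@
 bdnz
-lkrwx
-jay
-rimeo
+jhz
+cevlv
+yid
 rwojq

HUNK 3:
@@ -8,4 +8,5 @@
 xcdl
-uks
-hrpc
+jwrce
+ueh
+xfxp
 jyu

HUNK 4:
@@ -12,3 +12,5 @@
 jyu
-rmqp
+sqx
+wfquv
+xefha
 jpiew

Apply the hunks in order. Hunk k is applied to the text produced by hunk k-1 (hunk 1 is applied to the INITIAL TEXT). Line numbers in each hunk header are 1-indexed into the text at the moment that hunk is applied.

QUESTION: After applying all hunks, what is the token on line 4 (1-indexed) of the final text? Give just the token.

Hunk 1: at line 4 remove [emx] add [ukv,aez] -> 14 lines: bdnz lkrwx jay rimeo rwojq ukv aez xcdl uks hrpc jyu rmqp jpiew jtvqr
Hunk 2: at line 1 remove [lkrwx,jay,rimeo] add [jhz,cevlv,yid] -> 14 lines: bdnz jhz cevlv yid rwojq ukv aez xcdl uks hrpc jyu rmqp jpiew jtvqr
Hunk 3: at line 8 remove [uks,hrpc] add [jwrce,ueh,xfxp] -> 15 lines: bdnz jhz cevlv yid rwojq ukv aez xcdl jwrce ueh xfxp jyu rmqp jpiew jtvqr
Hunk 4: at line 12 remove [rmqp] add [sqx,wfquv,xefha] -> 17 lines: bdnz jhz cevlv yid rwojq ukv aez xcdl jwrce ueh xfxp jyu sqx wfquv xefha jpiew jtvqr
Final line 4: yid

Answer: yid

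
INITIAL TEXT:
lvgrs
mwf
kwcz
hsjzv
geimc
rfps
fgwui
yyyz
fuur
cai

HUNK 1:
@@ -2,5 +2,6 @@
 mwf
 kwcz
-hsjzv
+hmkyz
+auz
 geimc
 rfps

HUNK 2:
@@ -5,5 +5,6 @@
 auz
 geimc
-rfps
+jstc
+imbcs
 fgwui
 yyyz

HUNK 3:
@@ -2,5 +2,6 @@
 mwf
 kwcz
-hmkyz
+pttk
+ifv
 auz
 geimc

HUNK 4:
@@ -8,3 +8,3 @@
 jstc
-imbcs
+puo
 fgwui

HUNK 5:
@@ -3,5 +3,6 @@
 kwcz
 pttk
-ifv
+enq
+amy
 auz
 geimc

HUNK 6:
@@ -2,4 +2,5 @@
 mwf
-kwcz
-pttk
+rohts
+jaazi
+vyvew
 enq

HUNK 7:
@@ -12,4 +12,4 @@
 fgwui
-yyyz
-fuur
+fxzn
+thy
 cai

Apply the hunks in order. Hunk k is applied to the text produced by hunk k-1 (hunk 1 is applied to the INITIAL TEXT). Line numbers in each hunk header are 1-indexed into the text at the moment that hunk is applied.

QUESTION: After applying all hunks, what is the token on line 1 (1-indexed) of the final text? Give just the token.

Hunk 1: at line 2 remove [hsjzv] add [hmkyz,auz] -> 11 lines: lvgrs mwf kwcz hmkyz auz geimc rfps fgwui yyyz fuur cai
Hunk 2: at line 5 remove [rfps] add [jstc,imbcs] -> 12 lines: lvgrs mwf kwcz hmkyz auz geimc jstc imbcs fgwui yyyz fuur cai
Hunk 3: at line 2 remove [hmkyz] add [pttk,ifv] -> 13 lines: lvgrs mwf kwcz pttk ifv auz geimc jstc imbcs fgwui yyyz fuur cai
Hunk 4: at line 8 remove [imbcs] add [puo] -> 13 lines: lvgrs mwf kwcz pttk ifv auz geimc jstc puo fgwui yyyz fuur cai
Hunk 5: at line 3 remove [ifv] add [enq,amy] -> 14 lines: lvgrs mwf kwcz pttk enq amy auz geimc jstc puo fgwui yyyz fuur cai
Hunk 6: at line 2 remove [kwcz,pttk] add [rohts,jaazi,vyvew] -> 15 lines: lvgrs mwf rohts jaazi vyvew enq amy auz geimc jstc puo fgwui yyyz fuur cai
Hunk 7: at line 12 remove [yyyz,fuur] add [fxzn,thy] -> 15 lines: lvgrs mwf rohts jaazi vyvew enq amy auz geimc jstc puo fgwui fxzn thy cai
Final line 1: lvgrs

Answer: lvgrs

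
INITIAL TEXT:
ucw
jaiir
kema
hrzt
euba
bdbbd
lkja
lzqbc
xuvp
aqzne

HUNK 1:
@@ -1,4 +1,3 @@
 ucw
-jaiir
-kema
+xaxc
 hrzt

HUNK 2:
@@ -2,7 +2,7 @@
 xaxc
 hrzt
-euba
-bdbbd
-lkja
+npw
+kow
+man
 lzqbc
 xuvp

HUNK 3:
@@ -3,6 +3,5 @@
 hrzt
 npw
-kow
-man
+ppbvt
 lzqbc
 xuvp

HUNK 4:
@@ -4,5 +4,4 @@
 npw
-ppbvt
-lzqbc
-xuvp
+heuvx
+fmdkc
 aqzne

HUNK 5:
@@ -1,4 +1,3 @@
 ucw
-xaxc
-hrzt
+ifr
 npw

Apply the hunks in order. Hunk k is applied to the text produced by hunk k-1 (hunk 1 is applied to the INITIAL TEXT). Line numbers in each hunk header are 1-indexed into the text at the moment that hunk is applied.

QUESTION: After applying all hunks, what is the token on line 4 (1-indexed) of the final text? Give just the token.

Answer: heuvx

Derivation:
Hunk 1: at line 1 remove [jaiir,kema] add [xaxc] -> 9 lines: ucw xaxc hrzt euba bdbbd lkja lzqbc xuvp aqzne
Hunk 2: at line 2 remove [euba,bdbbd,lkja] add [npw,kow,man] -> 9 lines: ucw xaxc hrzt npw kow man lzqbc xuvp aqzne
Hunk 3: at line 3 remove [kow,man] add [ppbvt] -> 8 lines: ucw xaxc hrzt npw ppbvt lzqbc xuvp aqzne
Hunk 4: at line 4 remove [ppbvt,lzqbc,xuvp] add [heuvx,fmdkc] -> 7 lines: ucw xaxc hrzt npw heuvx fmdkc aqzne
Hunk 5: at line 1 remove [xaxc,hrzt] add [ifr] -> 6 lines: ucw ifr npw heuvx fmdkc aqzne
Final line 4: heuvx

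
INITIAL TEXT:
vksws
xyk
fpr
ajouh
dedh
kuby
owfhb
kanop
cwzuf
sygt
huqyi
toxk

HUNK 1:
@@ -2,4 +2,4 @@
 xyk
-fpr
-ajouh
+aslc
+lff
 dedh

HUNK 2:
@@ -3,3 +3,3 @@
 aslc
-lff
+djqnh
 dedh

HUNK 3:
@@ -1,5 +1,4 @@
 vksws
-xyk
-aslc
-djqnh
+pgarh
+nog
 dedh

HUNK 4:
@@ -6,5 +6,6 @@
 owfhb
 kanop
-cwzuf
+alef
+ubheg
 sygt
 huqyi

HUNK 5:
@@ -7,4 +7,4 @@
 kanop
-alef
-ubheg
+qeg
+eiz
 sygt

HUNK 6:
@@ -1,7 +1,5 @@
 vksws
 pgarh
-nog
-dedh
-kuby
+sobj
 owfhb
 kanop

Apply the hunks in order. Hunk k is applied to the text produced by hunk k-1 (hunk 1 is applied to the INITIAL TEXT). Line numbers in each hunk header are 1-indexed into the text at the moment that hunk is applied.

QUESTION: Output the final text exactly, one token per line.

Hunk 1: at line 2 remove [fpr,ajouh] add [aslc,lff] -> 12 lines: vksws xyk aslc lff dedh kuby owfhb kanop cwzuf sygt huqyi toxk
Hunk 2: at line 3 remove [lff] add [djqnh] -> 12 lines: vksws xyk aslc djqnh dedh kuby owfhb kanop cwzuf sygt huqyi toxk
Hunk 3: at line 1 remove [xyk,aslc,djqnh] add [pgarh,nog] -> 11 lines: vksws pgarh nog dedh kuby owfhb kanop cwzuf sygt huqyi toxk
Hunk 4: at line 6 remove [cwzuf] add [alef,ubheg] -> 12 lines: vksws pgarh nog dedh kuby owfhb kanop alef ubheg sygt huqyi toxk
Hunk 5: at line 7 remove [alef,ubheg] add [qeg,eiz] -> 12 lines: vksws pgarh nog dedh kuby owfhb kanop qeg eiz sygt huqyi toxk
Hunk 6: at line 1 remove [nog,dedh,kuby] add [sobj] -> 10 lines: vksws pgarh sobj owfhb kanop qeg eiz sygt huqyi toxk

Answer: vksws
pgarh
sobj
owfhb
kanop
qeg
eiz
sygt
huqyi
toxk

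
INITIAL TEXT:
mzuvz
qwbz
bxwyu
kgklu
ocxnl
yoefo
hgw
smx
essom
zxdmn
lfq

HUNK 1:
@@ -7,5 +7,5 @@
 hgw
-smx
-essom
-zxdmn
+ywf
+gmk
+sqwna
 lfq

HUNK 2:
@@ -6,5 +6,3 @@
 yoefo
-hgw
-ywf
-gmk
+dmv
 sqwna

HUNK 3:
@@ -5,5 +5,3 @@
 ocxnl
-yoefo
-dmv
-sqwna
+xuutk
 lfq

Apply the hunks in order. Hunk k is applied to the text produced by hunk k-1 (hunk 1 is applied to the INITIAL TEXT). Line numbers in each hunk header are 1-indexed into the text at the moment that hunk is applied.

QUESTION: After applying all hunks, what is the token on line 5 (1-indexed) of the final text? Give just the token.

Hunk 1: at line 7 remove [smx,essom,zxdmn] add [ywf,gmk,sqwna] -> 11 lines: mzuvz qwbz bxwyu kgklu ocxnl yoefo hgw ywf gmk sqwna lfq
Hunk 2: at line 6 remove [hgw,ywf,gmk] add [dmv] -> 9 lines: mzuvz qwbz bxwyu kgklu ocxnl yoefo dmv sqwna lfq
Hunk 3: at line 5 remove [yoefo,dmv,sqwna] add [xuutk] -> 7 lines: mzuvz qwbz bxwyu kgklu ocxnl xuutk lfq
Final line 5: ocxnl

Answer: ocxnl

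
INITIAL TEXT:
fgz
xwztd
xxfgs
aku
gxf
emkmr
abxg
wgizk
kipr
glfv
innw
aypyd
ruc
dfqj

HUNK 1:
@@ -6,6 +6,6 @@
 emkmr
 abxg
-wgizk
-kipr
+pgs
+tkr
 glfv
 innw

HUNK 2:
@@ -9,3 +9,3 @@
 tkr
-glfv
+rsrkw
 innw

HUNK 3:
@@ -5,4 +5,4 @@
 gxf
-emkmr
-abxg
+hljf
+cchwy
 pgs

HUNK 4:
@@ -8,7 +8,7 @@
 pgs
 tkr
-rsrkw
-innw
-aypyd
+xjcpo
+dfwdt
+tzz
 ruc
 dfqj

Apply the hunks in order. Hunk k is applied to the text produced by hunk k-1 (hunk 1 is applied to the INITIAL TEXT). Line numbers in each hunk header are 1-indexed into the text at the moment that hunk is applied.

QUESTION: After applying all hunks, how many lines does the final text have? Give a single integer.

Hunk 1: at line 6 remove [wgizk,kipr] add [pgs,tkr] -> 14 lines: fgz xwztd xxfgs aku gxf emkmr abxg pgs tkr glfv innw aypyd ruc dfqj
Hunk 2: at line 9 remove [glfv] add [rsrkw] -> 14 lines: fgz xwztd xxfgs aku gxf emkmr abxg pgs tkr rsrkw innw aypyd ruc dfqj
Hunk 3: at line 5 remove [emkmr,abxg] add [hljf,cchwy] -> 14 lines: fgz xwztd xxfgs aku gxf hljf cchwy pgs tkr rsrkw innw aypyd ruc dfqj
Hunk 4: at line 8 remove [rsrkw,innw,aypyd] add [xjcpo,dfwdt,tzz] -> 14 lines: fgz xwztd xxfgs aku gxf hljf cchwy pgs tkr xjcpo dfwdt tzz ruc dfqj
Final line count: 14

Answer: 14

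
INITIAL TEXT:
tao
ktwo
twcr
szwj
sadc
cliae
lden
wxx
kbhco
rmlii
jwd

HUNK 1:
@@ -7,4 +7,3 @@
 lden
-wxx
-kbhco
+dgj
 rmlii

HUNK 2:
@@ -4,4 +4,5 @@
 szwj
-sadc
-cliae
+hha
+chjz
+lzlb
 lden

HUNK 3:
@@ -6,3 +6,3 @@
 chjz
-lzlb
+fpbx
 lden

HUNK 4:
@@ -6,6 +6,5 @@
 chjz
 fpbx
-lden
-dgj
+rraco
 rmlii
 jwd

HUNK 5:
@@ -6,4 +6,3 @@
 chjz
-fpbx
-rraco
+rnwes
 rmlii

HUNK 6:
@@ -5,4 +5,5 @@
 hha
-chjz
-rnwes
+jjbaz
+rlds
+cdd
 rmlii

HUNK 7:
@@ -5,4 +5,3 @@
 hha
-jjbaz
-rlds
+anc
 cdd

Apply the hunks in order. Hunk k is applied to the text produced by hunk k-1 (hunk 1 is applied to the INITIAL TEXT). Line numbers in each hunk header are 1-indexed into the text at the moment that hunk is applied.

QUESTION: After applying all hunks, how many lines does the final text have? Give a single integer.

Hunk 1: at line 7 remove [wxx,kbhco] add [dgj] -> 10 lines: tao ktwo twcr szwj sadc cliae lden dgj rmlii jwd
Hunk 2: at line 4 remove [sadc,cliae] add [hha,chjz,lzlb] -> 11 lines: tao ktwo twcr szwj hha chjz lzlb lden dgj rmlii jwd
Hunk 3: at line 6 remove [lzlb] add [fpbx] -> 11 lines: tao ktwo twcr szwj hha chjz fpbx lden dgj rmlii jwd
Hunk 4: at line 6 remove [lden,dgj] add [rraco] -> 10 lines: tao ktwo twcr szwj hha chjz fpbx rraco rmlii jwd
Hunk 5: at line 6 remove [fpbx,rraco] add [rnwes] -> 9 lines: tao ktwo twcr szwj hha chjz rnwes rmlii jwd
Hunk 6: at line 5 remove [chjz,rnwes] add [jjbaz,rlds,cdd] -> 10 lines: tao ktwo twcr szwj hha jjbaz rlds cdd rmlii jwd
Hunk 7: at line 5 remove [jjbaz,rlds] add [anc] -> 9 lines: tao ktwo twcr szwj hha anc cdd rmlii jwd
Final line count: 9

Answer: 9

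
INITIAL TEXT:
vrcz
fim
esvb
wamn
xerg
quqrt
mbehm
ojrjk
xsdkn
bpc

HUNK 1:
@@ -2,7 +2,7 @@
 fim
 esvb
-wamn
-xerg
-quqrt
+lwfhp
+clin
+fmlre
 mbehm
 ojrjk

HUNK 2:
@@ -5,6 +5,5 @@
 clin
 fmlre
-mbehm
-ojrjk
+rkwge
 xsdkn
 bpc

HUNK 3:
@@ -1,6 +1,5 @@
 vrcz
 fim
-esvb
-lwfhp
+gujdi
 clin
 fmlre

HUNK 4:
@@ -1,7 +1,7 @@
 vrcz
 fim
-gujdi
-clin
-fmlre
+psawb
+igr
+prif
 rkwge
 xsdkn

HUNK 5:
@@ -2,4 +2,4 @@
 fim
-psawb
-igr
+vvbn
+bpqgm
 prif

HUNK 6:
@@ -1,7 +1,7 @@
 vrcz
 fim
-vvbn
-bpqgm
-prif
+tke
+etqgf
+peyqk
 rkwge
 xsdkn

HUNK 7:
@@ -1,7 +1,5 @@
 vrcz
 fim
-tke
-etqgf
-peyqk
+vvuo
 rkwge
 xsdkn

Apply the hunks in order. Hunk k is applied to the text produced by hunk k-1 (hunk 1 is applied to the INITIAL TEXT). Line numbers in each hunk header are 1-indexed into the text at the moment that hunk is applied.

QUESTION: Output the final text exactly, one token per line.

Hunk 1: at line 2 remove [wamn,xerg,quqrt] add [lwfhp,clin,fmlre] -> 10 lines: vrcz fim esvb lwfhp clin fmlre mbehm ojrjk xsdkn bpc
Hunk 2: at line 5 remove [mbehm,ojrjk] add [rkwge] -> 9 lines: vrcz fim esvb lwfhp clin fmlre rkwge xsdkn bpc
Hunk 3: at line 1 remove [esvb,lwfhp] add [gujdi] -> 8 lines: vrcz fim gujdi clin fmlre rkwge xsdkn bpc
Hunk 4: at line 1 remove [gujdi,clin,fmlre] add [psawb,igr,prif] -> 8 lines: vrcz fim psawb igr prif rkwge xsdkn bpc
Hunk 5: at line 2 remove [psawb,igr] add [vvbn,bpqgm] -> 8 lines: vrcz fim vvbn bpqgm prif rkwge xsdkn bpc
Hunk 6: at line 1 remove [vvbn,bpqgm,prif] add [tke,etqgf,peyqk] -> 8 lines: vrcz fim tke etqgf peyqk rkwge xsdkn bpc
Hunk 7: at line 1 remove [tke,etqgf,peyqk] add [vvuo] -> 6 lines: vrcz fim vvuo rkwge xsdkn bpc

Answer: vrcz
fim
vvuo
rkwge
xsdkn
bpc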